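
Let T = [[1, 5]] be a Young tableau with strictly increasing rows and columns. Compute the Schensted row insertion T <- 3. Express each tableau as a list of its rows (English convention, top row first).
[[1, 3], [5]]

In row 1, 3 replaces 5 (the leftmost entry greater than 3); 5 is bumped to row 2. 5 starts a new row 2. The new tableau is [[1, 3], [5]].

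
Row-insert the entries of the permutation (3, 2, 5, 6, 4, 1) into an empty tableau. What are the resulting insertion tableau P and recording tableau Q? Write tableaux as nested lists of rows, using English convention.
P = [[1, 4, 6], [2, 5], [3]], Q = [[1, 3, 4], [2, 5], [6]]

Insert each entry of the permutation into P by Schensted row insertion, recording in Q the position of each new cell.

Insert 3: appended to row 1. P = [[3]].
Insert 2: 2 bumps 3 from row 1; 3 starts row 2. P = [[2], [3]].
Insert 5: appended to row 1. P = [[2, 5], [3]].
Insert 6: appended to row 1. P = [[2, 5, 6], [3]].
Insert 4: 4 bumps 5 from row 1; 5 appends to row 2. P = [[2, 4, 6], [3, 5]].
Insert 1: 1 bumps 2 from row 1; 2 bumps 3 from row 2; 3 starts row 3. P = [[1, 4, 6], [2, 5], [3]].

So P = [[1, 4, 6], [2, 5], [3]], Q = [[1, 3, 4], [2, 5], [6]].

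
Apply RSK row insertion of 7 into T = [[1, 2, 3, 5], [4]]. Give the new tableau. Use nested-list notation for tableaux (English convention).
[[1, 2, 3, 5, 7], [4]]

7 is larger than every entry of row 1, so it is appended to row 1. The new tableau is [[1, 2, 3, 5, 7], [4]].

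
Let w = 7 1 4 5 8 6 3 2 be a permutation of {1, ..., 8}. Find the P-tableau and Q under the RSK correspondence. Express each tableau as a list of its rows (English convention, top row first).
Insert each entry of the permutation into P by Schensted row insertion, recording in Q the position of each new cell.

After inserting 7: P = [[7]].
After inserting 1: P = [[1], [7]].
After inserting 4: P = [[1, 4], [7]].
After inserting 5: P = [[1, 4, 5], [7]].
After inserting 8: P = [[1, 4, 5, 8], [7]].
After inserting 6: P = [[1, 4, 5, 6], [7, 8]].
After inserting 3: P = [[1, 3, 5, 6], [4, 8], [7]].
After inserting 2: P = [[1, 2, 5, 6], [3, 8], [4], [7]].

So P = [[1, 2, 5, 6], [3, 8], [4], [7]], Q = [[1, 3, 4, 5], [2, 6], [7], [8]].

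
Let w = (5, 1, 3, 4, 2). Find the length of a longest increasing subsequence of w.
3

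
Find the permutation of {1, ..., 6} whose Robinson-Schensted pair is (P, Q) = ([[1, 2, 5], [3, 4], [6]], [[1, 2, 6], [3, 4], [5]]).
3 6 1 4 2 5

Reverse the RSK construction: for i from n down to 1, find the cell of Q containing i, remove the entry at that cell from P, and reverse-bump it up through P; the value ejected from row 1 is w(i).

Step i=6: Q has 6 at row 1, column 3; remove that cell from P, ejecting 5. So w(6) = 5. P is now [[1, 2], [3, 4], [6]].
Step i=5: Q has 5 at row 3, column 1; remove 6 from row 3 of P and reverse-bump: 6 enters row 2 and ejects 4; 4 enters row 1 and ejects 2. So w(5) = 2. P is now [[1, 4], [3, 6]].
Step i=4: Q has 4 at row 2, column 2; remove 6 from row 2 of P and reverse-bump: 6 enters row 1 and ejects 4. So w(4) = 4. P is now [[1, 6], [3]].
Step i=3: Q has 3 at row 2, column 1; remove 3 from row 2 of P and reverse-bump: 3 enters row 1 and ejects 1. So w(3) = 1. P is now [[3, 6]].
Step i=2: Q has 2 at row 1, column 2; remove that cell from P, ejecting 6. So w(2) = 6. P is now [[3]].
Step i=1: Q has 1 at row 1, column 1; remove that cell from P, ejecting 3. So w(1) = 3. P is now [].

So w = 3 6 1 4 2 5.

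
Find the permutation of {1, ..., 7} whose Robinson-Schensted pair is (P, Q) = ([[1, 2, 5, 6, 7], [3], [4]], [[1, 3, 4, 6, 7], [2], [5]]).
4 1 3 5 2 6 7

Reverse the RSK construction: for i from n down to 1, find the cell of Q containing i, remove the entry at that cell from P, and reverse-bump it up through P; the value ejected from row 1 is w(i).

Step i=7: Q has 7 at row 1, column 5; remove that cell from P, ejecting 7. So w(7) = 7. P is now [[1, 2, 5, 6], [3], [4]].
Step i=6: Q has 6 at row 1, column 4; remove that cell from P, ejecting 6. So w(6) = 6. P is now [[1, 2, 5], [3], [4]].
Step i=5: Q has 5 at row 3, column 1; remove 4 from row 3 of P and reverse-bump: 4 enters row 2 and ejects 3; 3 enters row 1 and ejects 2. So w(5) = 2. P is now [[1, 3, 5], [4]].
Step i=4: Q has 4 at row 1, column 3; remove that cell from P, ejecting 5. So w(4) = 5. P is now [[1, 3], [4]].
Step i=3: Q has 3 at row 1, column 2; remove that cell from P, ejecting 3. So w(3) = 3. P is now [[1], [4]].
Step i=2: Q has 2 at row 2, column 1; remove 4 from row 2 of P and reverse-bump: 4 enters row 1 and ejects 1. So w(2) = 1. P is now [[4]].
Step i=1: Q has 1 at row 1, column 1; remove that cell from P, ejecting 4. So w(1) = 4. P is now [].

So w = 4 1 3 5 2 6 7.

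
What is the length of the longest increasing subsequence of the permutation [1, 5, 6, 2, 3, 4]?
4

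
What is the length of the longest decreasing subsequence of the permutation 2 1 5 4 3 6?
3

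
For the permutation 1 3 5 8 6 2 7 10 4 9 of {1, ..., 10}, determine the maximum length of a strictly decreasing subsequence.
3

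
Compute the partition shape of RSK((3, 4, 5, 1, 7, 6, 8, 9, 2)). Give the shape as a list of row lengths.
Row-insert each entry into an empty tableau.

After inserting 3: P = [[3]].
After inserting 4: P = [[3, 4]].
After inserting 5: P = [[3, 4, 5]].
After inserting 1: P = [[1, 4, 5], [3]].
After inserting 7: P = [[1, 4, 5, 7], [3]].
After inserting 6: P = [[1, 4, 5, 6], [3, 7]].
After inserting 8: P = [[1, 4, 5, 6, 8], [3, 7]].
After inserting 9: P = [[1, 4, 5, 6, 8, 9], [3, 7]].
After inserting 2: P = [[1, 2, 5, 6, 8, 9], [3, 4], [7]].

The final insertion tableau P = [[1, 2, 5, 6, 8, 9], [3, 4], [7]] has shape [6, 2, 1].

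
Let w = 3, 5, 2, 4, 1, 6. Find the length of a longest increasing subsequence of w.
3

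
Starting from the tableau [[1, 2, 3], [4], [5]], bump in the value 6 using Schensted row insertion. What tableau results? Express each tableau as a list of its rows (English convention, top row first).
6 is larger than every entry of row 1, so it is appended to row 1. The new tableau is [[1, 2, 3, 6], [4], [5]].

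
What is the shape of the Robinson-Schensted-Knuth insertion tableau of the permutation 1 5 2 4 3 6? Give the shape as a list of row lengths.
[4, 1, 1]

RSK row insertion gives P = [[1, 2, 3, 6], [4], [5]], which has shape [4, 1, 1].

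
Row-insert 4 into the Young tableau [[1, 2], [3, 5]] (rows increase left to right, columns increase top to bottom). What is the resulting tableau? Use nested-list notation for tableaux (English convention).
4 is larger than every entry of row 1, so it is appended to row 1. The new tableau is [[1, 2, 4], [3, 5]].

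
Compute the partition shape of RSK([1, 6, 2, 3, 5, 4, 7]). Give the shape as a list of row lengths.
[5, 1, 1]

Row-insert each entry into an empty tableau.

After inserting 1: P = [[1]].
After inserting 6: P = [[1, 6]].
After inserting 2: P = [[1, 2], [6]].
After inserting 3: P = [[1, 2, 3], [6]].
After inserting 5: P = [[1, 2, 3, 5], [6]].
After inserting 4: P = [[1, 2, 3, 4], [5], [6]].
After inserting 7: P = [[1, 2, 3, 4, 7], [5], [6]].

The final insertion tableau P = [[1, 2, 3, 4, 7], [5], [6]] has shape [5, 1, 1].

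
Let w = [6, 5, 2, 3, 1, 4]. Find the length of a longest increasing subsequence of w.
3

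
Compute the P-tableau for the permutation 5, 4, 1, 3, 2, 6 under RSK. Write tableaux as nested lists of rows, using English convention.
Insert 5: appended to row 1. P = [[5]].
Insert 4: 4 bumps 5 from row 1; 5 starts row 2. P = [[4], [5]].
Insert 1: 1 bumps 4 from row 1; 4 bumps 5 from row 2; 5 starts row 3. P = [[1], [4], [5]].
Insert 3: appended to row 1. P = [[1, 3], [4], [5]].
Insert 2: 2 bumps 3 from row 1; 3 bumps 4 from row 2; 4 bumps 5 from row 3; 5 starts row 4. P = [[1, 2], [3], [4], [5]].
Insert 6: appended to row 1. P = [[1, 2, 6], [3], [4], [5]].

So P = [[1, 2, 6], [3], [4], [5]].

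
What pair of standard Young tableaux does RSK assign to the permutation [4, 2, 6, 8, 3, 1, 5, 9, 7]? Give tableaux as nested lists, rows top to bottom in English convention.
P = [[1, 3, 5, 7], [2, 6, 8, 9], [4]], Q = [[1, 3, 4, 8], [2, 5, 7, 9], [6]]

Insert each entry of the permutation into P by Schensted row insertion, recording in Q the position of each new cell.

Insert 4: appended to row 1. P = [[4]].
Insert 2: 2 bumps 4 from row 1; 4 starts row 2. P = [[2], [4]].
Insert 6: appended to row 1. P = [[2, 6], [4]].
Insert 8: appended to row 1. P = [[2, 6, 8], [4]].
Insert 3: 3 bumps 6 from row 1; 6 appends to row 2. P = [[2, 3, 8], [4, 6]].
Insert 1: 1 bumps 2 from row 1; 2 bumps 4 from row 2; 4 starts row 3. P = [[1, 3, 8], [2, 6], [4]].
Insert 5: 5 bumps 8 from row 1; 8 appends to row 2. P = [[1, 3, 5], [2, 6, 8], [4]].
Insert 9: appended to row 1. P = [[1, 3, 5, 9], [2, 6, 8], [4]].
Insert 7: 7 bumps 9 from row 1; 9 appends to row 2. P = [[1, 3, 5, 7], [2, 6, 8, 9], [4]].

So P = [[1, 3, 5, 7], [2, 6, 8, 9], [4]], Q = [[1, 3, 4, 8], [2, 5, 7, 9], [6]].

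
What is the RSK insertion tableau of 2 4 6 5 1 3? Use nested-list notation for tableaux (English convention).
After inserting 2: P = [[2]].
After inserting 4: P = [[2, 4]].
After inserting 6: P = [[2, 4, 6]].
After inserting 5: P = [[2, 4, 5], [6]].
After inserting 1: P = [[1, 4, 5], [2], [6]].
After inserting 3: P = [[1, 3, 5], [2, 4], [6]].

So P = [[1, 3, 5], [2, 4], [6]].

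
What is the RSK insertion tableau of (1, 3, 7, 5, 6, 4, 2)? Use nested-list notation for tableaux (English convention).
P = [[1, 2, 4, 6], [3], [5], [7]]

Insert 1: appended to row 1. P = [[1]].
Insert 3: appended to row 1. P = [[1, 3]].
Insert 7: appended to row 1. P = [[1, 3, 7]].
Insert 5: 5 bumps 7 from row 1; 7 starts row 2. P = [[1, 3, 5], [7]].
Insert 6: appended to row 1. P = [[1, 3, 5, 6], [7]].
Insert 4: 4 bumps 5 from row 1; 5 bumps 7 from row 2; 7 starts row 3. P = [[1, 3, 4, 6], [5], [7]].
Insert 2: 2 bumps 3 from row 1; 3 bumps 5 from row 2; 5 bumps 7 from row 3; 7 starts row 4. P = [[1, 2, 4, 6], [3], [5], [7]].

So P = [[1, 2, 4, 6], [3], [5], [7]].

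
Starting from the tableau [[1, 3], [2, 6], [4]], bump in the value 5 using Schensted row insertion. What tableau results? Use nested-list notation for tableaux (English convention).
[[1, 3, 5], [2, 6], [4]]

5 is larger than every entry of row 1, so it is appended to row 1. The new tableau is [[1, 3, 5], [2, 6], [4]].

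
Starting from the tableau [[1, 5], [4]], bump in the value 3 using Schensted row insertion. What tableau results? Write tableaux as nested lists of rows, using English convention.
[[1, 3], [4, 5]]

In row 1, 3 replaces 5 (the leftmost entry greater than 3); 5 is bumped to row 2. 5 is appended to row 2. The new tableau is [[1, 3], [4, 5]].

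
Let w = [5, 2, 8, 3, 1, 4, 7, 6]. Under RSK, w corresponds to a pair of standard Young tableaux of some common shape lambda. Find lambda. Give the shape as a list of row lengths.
Row-insert each entry into an empty tableau.

After inserting 5: P = [[5]].
After inserting 2: P = [[2], [5]].
After inserting 8: P = [[2, 8], [5]].
After inserting 3: P = [[2, 3], [5, 8]].
After inserting 1: P = [[1, 3], [2, 8], [5]].
After inserting 4: P = [[1, 3, 4], [2, 8], [5]].
After inserting 7: P = [[1, 3, 4, 7], [2, 8], [5]].
After inserting 6: P = [[1, 3, 4, 6], [2, 7], [5, 8]].

The final insertion tableau P = [[1, 3, 4, 6], [2, 7], [5, 8]] has shape [4, 2, 2].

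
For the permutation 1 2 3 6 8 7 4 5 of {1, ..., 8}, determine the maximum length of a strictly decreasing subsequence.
3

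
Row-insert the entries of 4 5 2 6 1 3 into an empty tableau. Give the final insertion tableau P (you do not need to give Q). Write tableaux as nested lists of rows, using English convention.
P = [[1, 3, 6], [2, 5], [4]]

Insert 4: appended to row 1. P = [[4]].
Insert 5: appended to row 1. P = [[4, 5]].
Insert 2: 2 bumps 4 from row 1; 4 starts row 2. P = [[2, 5], [4]].
Insert 6: appended to row 1. P = [[2, 5, 6], [4]].
Insert 1: 1 bumps 2 from row 1; 2 bumps 4 from row 2; 4 starts row 3. P = [[1, 5, 6], [2], [4]].
Insert 3: 3 bumps 5 from row 1; 5 appends to row 2. P = [[1, 3, 6], [2, 5], [4]].

So P = [[1, 3, 6], [2, 5], [4]].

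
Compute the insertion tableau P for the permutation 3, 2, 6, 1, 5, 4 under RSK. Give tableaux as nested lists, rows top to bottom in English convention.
P = [[1, 4], [2, 5], [3, 6]]

Insert 3: appended to row 1. P = [[3]].
Insert 2: 2 bumps 3 from row 1; 3 starts row 2. P = [[2], [3]].
Insert 6: appended to row 1. P = [[2, 6], [3]].
Insert 1: 1 bumps 2 from row 1; 2 bumps 3 from row 2; 3 starts row 3. P = [[1, 6], [2], [3]].
Insert 5: 5 bumps 6 from row 1; 6 appends to row 2. P = [[1, 5], [2, 6], [3]].
Insert 4: 4 bumps 5 from row 1; 5 bumps 6 from row 2; 6 appends to row 3. P = [[1, 4], [2, 5], [3, 6]].

So P = [[1, 4], [2, 5], [3, 6]].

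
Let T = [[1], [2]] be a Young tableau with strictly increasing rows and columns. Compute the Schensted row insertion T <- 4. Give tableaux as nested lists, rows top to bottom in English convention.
4 is larger than every entry of row 1, so it is appended to row 1. The new tableau is [[1, 4], [2]].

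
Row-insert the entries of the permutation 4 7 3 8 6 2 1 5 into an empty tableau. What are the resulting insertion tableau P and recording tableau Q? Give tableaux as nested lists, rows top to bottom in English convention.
Insert each entry of the permutation into P by Schensted row insertion, recording in Q the position of each new cell.

After inserting 4: P = [[4]].
After inserting 7: P = [[4, 7]].
After inserting 3: P = [[3, 7], [4]].
After inserting 8: P = [[3, 7, 8], [4]].
After inserting 6: P = [[3, 6, 8], [4, 7]].
After inserting 2: P = [[2, 6, 8], [3, 7], [4]].
After inserting 1: P = [[1, 6, 8], [2, 7], [3], [4]].
After inserting 5: P = [[1, 5, 8], [2, 6], [3, 7], [4]].

So P = [[1, 5, 8], [2, 6], [3, 7], [4]], Q = [[1, 2, 4], [3, 5], [6, 8], [7]].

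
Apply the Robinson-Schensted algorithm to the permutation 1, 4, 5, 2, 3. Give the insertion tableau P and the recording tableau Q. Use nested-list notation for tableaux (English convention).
P = [[1, 2, 3], [4, 5]], Q = [[1, 2, 3], [4, 5]]

Insert each entry of the permutation into P by Schensted row insertion, recording in Q the position of each new cell.

Insert 1: appended to row 1. P = [[1]].
Insert 4: appended to row 1. P = [[1, 4]].
Insert 5: appended to row 1. P = [[1, 4, 5]].
Insert 2: 2 bumps 4 from row 1; 4 starts row 2. P = [[1, 2, 5], [4]].
Insert 3: 3 bumps 5 from row 1; 5 appends to row 2. P = [[1, 2, 3], [4, 5]].

So P = [[1, 2, 3], [4, 5]], Q = [[1, 2, 3], [4, 5]].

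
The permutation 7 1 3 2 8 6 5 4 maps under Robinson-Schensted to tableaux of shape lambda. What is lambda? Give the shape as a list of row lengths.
[3, 2, 2, 1]

Row-insert each entry into an empty tableau.

After inserting 7: P = [[7]].
After inserting 1: P = [[1], [7]].
After inserting 3: P = [[1, 3], [7]].
After inserting 2: P = [[1, 2], [3], [7]].
After inserting 8: P = [[1, 2, 8], [3], [7]].
After inserting 6: P = [[1, 2, 6], [3, 8], [7]].
After inserting 5: P = [[1, 2, 5], [3, 6], [7, 8]].
After inserting 4: P = [[1, 2, 4], [3, 5], [6, 8], [7]].

The final insertion tableau P = [[1, 2, 4], [3, 5], [6, 8], [7]] has shape [3, 2, 2, 1].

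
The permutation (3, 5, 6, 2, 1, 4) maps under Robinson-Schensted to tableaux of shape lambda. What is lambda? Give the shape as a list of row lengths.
[3, 2, 1]

Row-insert each entry into an empty tableau.

After inserting 3: P = [[3]].
After inserting 5: P = [[3, 5]].
After inserting 6: P = [[3, 5, 6]].
After inserting 2: P = [[2, 5, 6], [3]].
After inserting 1: P = [[1, 5, 6], [2], [3]].
After inserting 4: P = [[1, 4, 6], [2, 5], [3]].

The final insertion tableau P = [[1, 4, 6], [2, 5], [3]] has shape [3, 2, 1].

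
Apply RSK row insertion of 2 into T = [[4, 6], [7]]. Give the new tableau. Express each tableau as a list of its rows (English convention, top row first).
In row 1, 2 replaces 4 (the leftmost entry greater than 2); 4 is bumped to row 2. In row 2, 4 replaces 7 (the leftmost entry greater than 4); 7 is bumped to row 3. 7 starts a new row 3. The new tableau is [[2, 6], [4], [7]].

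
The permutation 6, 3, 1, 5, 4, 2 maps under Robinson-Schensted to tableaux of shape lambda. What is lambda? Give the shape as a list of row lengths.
[2, 2, 1, 1]

Row-insert each entry into an empty tableau.

After inserting 6: P = [[6]].
After inserting 3: P = [[3], [6]].
After inserting 1: P = [[1], [3], [6]].
After inserting 5: P = [[1, 5], [3], [6]].
After inserting 4: P = [[1, 4], [3, 5], [6]].
After inserting 2: P = [[1, 2], [3, 4], [5], [6]].

The final insertion tableau P = [[1, 2], [3, 4], [5], [6]] has shape [2, 2, 1, 1].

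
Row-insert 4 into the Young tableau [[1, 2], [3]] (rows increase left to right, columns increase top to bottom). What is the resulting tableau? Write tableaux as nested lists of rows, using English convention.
4 is larger than every entry of row 1, so it is appended to row 1. The new tableau is [[1, 2, 4], [3]].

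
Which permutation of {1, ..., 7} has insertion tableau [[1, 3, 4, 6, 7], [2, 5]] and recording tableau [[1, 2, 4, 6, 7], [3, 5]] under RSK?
Reverse the RSK construction: for i from n down to 1, find the cell of Q containing i, remove the entry at that cell from P, and reverse-bump it up through P; the value ejected from row 1 is w(i).

Step i=7: Q has 7 at row 1, column 5; remove that cell from P, ejecting 7. So w(7) = 7. P is now [[1, 3, 4, 6], [2, 5]].
Step i=6: Q has 6 at row 1, column 4; remove that cell from P, ejecting 6. So w(6) = 6. P is now [[1, 3, 4], [2, 5]].
Step i=5: Q has 5 at row 2, column 2; remove 5 from row 2 of P and reverse-bump: 5 enters row 1 and ejects 4. So w(5) = 4. P is now [[1, 3, 5], [2]].
Step i=4: Q has 4 at row 1, column 3; remove that cell from P, ejecting 5. So w(4) = 5. P is now [[1, 3], [2]].
Step i=3: Q has 3 at row 2, column 1; remove 2 from row 2 of P and reverse-bump: 2 enters row 1 and ejects 1. So w(3) = 1. P is now [[2, 3]].
Step i=2: Q has 2 at row 1, column 2; remove that cell from P, ejecting 3. So w(2) = 3. P is now [[2]].
Step i=1: Q has 1 at row 1, column 1; remove that cell from P, ejecting 2. So w(1) = 2. P is now [].

So w = 2 3 1 5 4 6 7.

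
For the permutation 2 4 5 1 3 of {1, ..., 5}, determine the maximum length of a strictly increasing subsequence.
3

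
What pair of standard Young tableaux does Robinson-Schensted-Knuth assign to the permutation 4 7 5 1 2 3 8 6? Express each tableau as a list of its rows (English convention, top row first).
Insert each entry of the permutation into P by Schensted row insertion, recording in Q the position of each new cell.

After inserting 4: P = [[4]].
After inserting 7: P = [[4, 7]].
After inserting 5: P = [[4, 5], [7]].
After inserting 1: P = [[1, 5], [4], [7]].
After inserting 2: P = [[1, 2], [4, 5], [7]].
After inserting 3: P = [[1, 2, 3], [4, 5], [7]].
After inserting 8: P = [[1, 2, 3, 8], [4, 5], [7]].
After inserting 6: P = [[1, 2, 3, 6], [4, 5, 8], [7]].

So P = [[1, 2, 3, 6], [4, 5, 8], [7]], Q = [[1, 2, 6, 7], [3, 5, 8], [4]].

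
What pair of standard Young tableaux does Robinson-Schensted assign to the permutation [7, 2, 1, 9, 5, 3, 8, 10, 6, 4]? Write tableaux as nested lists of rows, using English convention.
P = [[1, 3, 4, 10], [2, 5, 6], [7, 8], [9]], Q = [[1, 4, 7, 8], [2, 5, 9], [3, 6], [10]]

Insert each entry of the permutation into P by Schensted row insertion, recording in Q the position of each new cell.

Insert 7: appended to row 1. P = [[7]].
Insert 2: 2 bumps 7 from row 1; 7 starts row 2. P = [[2], [7]].
Insert 1: 1 bumps 2 from row 1; 2 bumps 7 from row 2; 7 starts row 3. P = [[1], [2], [7]].
Insert 9: appended to row 1. P = [[1, 9], [2], [7]].
Insert 5: 5 bumps 9 from row 1; 9 appends to row 2. P = [[1, 5], [2, 9], [7]].
Insert 3: 3 bumps 5 from row 1; 5 bumps 9 from row 2; 9 appends to row 3. P = [[1, 3], [2, 5], [7, 9]].
Insert 8: appended to row 1. P = [[1, 3, 8], [2, 5], [7, 9]].
Insert 10: appended to row 1. P = [[1, 3, 8, 10], [2, 5], [7, 9]].
Insert 6: 6 bumps 8 from row 1; 8 appends to row 2. P = [[1, 3, 6, 10], [2, 5, 8], [7, 9]].
Insert 4: 4 bumps 6 from row 1; 6 bumps 8 from row 2; 8 bumps 9 from row 3; 9 starts row 4. P = [[1, 3, 4, 10], [2, 5, 6], [7, 8], [9]].

So P = [[1, 3, 4, 10], [2, 5, 6], [7, 8], [9]], Q = [[1, 4, 7, 8], [2, 5, 9], [3, 6], [10]].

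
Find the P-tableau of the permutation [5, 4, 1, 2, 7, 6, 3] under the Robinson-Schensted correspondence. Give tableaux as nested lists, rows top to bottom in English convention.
P = [[1, 2, 3], [4, 6], [5, 7]]

Insert 5: appended to row 1. P = [[5]].
Insert 4: 4 bumps 5 from row 1; 5 starts row 2. P = [[4], [5]].
Insert 1: 1 bumps 4 from row 1; 4 bumps 5 from row 2; 5 starts row 3. P = [[1], [4], [5]].
Insert 2: appended to row 1. P = [[1, 2], [4], [5]].
Insert 7: appended to row 1. P = [[1, 2, 7], [4], [5]].
Insert 6: 6 bumps 7 from row 1; 7 appends to row 2. P = [[1, 2, 6], [4, 7], [5]].
Insert 3: 3 bumps 6 from row 1; 6 bumps 7 from row 2; 7 appends to row 3. P = [[1, 2, 3], [4, 6], [5, 7]].

So P = [[1, 2, 3], [4, 6], [5, 7]].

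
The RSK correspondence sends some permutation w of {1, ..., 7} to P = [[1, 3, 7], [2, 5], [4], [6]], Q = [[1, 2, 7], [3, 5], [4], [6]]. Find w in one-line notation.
4 6 5 2 3 1 7

Reverse the RSK construction: for i from n down to 1, find the cell of Q containing i, remove the entry at that cell from P, and reverse-bump it up through P; the value ejected from row 1 is w(i).

Step i=7: Q has 7 at row 1, column 3; remove that cell from P, ejecting 7. So w(7) = 7. P is now [[1, 3], [2, 5], [4], [6]].
Step i=6: Q has 6 at row 4, column 1; remove 6 from row 4 of P and reverse-bump: 6 enters row 3 and ejects 4; 4 enters row 2 and ejects 2; 2 enters row 1 and ejects 1. So w(6) = 1. P is now [[2, 3], [4, 5], [6]].
Step i=5: Q has 5 at row 2, column 2; remove 5 from row 2 of P and reverse-bump: 5 enters row 1 and ejects 3. So w(5) = 3. P is now [[2, 5], [4], [6]].
Step i=4: Q has 4 at row 3, column 1; remove 6 from row 3 of P and reverse-bump: 6 enters row 2 and ejects 4; 4 enters row 1 and ejects 2. So w(4) = 2. P is now [[4, 5], [6]].
Step i=3: Q has 3 at row 2, column 1; remove 6 from row 2 of P and reverse-bump: 6 enters row 1 and ejects 5. So w(3) = 5. P is now [[4, 6]].
Step i=2: Q has 2 at row 1, column 2; remove that cell from P, ejecting 6. So w(2) = 6. P is now [[4]].
Step i=1: Q has 1 at row 1, column 1; remove that cell from P, ejecting 4. So w(1) = 4. P is now [].

So w = 4 6 5 2 3 1 7.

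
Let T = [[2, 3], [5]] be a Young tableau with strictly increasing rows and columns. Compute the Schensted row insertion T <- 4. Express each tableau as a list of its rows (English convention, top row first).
4 is larger than every entry of row 1, so it is appended to row 1. The new tableau is [[2, 3, 4], [5]].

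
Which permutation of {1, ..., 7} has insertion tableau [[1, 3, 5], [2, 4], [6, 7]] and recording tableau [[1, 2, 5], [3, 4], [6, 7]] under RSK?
6 7 2 4 5 1 3

Reverse the RSK construction: for i from n down to 1, find the cell of Q containing i, remove the entry at that cell from P, and reverse-bump it up through P; the value ejected from row 1 is w(i).

Step i=7: Q has 7 at row 3, column 2; remove 7 from row 3 of P and reverse-bump: 7 enters row 2 and ejects 4; 4 enters row 1 and ejects 3. So w(7) = 3. P is now [[1, 4, 5], [2, 7], [6]].
Step i=6: Q has 6 at row 3, column 1; remove 6 from row 3 of P and reverse-bump: 6 enters row 2 and ejects 2; 2 enters row 1 and ejects 1. So w(6) = 1. P is now [[2, 4, 5], [6, 7]].
Step i=5: Q has 5 at row 1, column 3; remove that cell from P, ejecting 5. So w(5) = 5. P is now [[2, 4], [6, 7]].
Step i=4: Q has 4 at row 2, column 2; remove 7 from row 2 of P and reverse-bump: 7 enters row 1 and ejects 4. So w(4) = 4. P is now [[2, 7], [6]].
Step i=3: Q has 3 at row 2, column 1; remove 6 from row 2 of P and reverse-bump: 6 enters row 1 and ejects 2. So w(3) = 2. P is now [[6, 7]].
Step i=2: Q has 2 at row 1, column 2; remove that cell from P, ejecting 7. So w(2) = 7. P is now [[6]].
Step i=1: Q has 1 at row 1, column 1; remove that cell from P, ejecting 6. So w(1) = 6. P is now [].

So w = 6 7 2 4 5 1 3.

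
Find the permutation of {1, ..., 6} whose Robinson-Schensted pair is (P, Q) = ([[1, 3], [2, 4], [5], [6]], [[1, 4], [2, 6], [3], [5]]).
Reverse the RSK construction: for i from n down to 1, find the cell of Q containing i, remove the entry at that cell from P, and reverse-bump it up through P; the value ejected from row 1 is w(i).

Step i=6: Q has 6 at row 2, column 2; remove 4 from row 2 of P and reverse-bump: 4 enters row 1 and ejects 3. So w(6) = 3. P is now [[1, 4], [2], [5], [6]].
Step i=5: Q has 5 at row 4, column 1; remove 6 from row 4 of P and reverse-bump: 6 enters row 3 and ejects 5; 5 enters row 2 and ejects 2; 2 enters row 1 and ejects 1. So w(5) = 1. P is now [[2, 4], [5], [6]].
Step i=4: Q has 4 at row 1, column 2; remove that cell from P, ejecting 4. So w(4) = 4. P is now [[2], [5], [6]].
Step i=3: Q has 3 at row 3, column 1; remove 6 from row 3 of P and reverse-bump: 6 enters row 2 and ejects 5; 5 enters row 1 and ejects 2. So w(3) = 2. P is now [[5], [6]].
Step i=2: Q has 2 at row 2, column 1; remove 6 from row 2 of P and reverse-bump: 6 enters row 1 and ejects 5. So w(2) = 5. P is now [[6]].
Step i=1: Q has 1 at row 1, column 1; remove that cell from P, ejecting 6. So w(1) = 6. P is now [].

So w = 6 5 2 4 1 3.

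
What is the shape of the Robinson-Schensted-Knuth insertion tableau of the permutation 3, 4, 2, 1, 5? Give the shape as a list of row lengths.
[3, 1, 1]

Row-insert each entry into an empty tableau.

After inserting 3: P = [[3]].
After inserting 4: P = [[3, 4]].
After inserting 2: P = [[2, 4], [3]].
After inserting 1: P = [[1, 4], [2], [3]].
After inserting 5: P = [[1, 4, 5], [2], [3]].

The final insertion tableau P = [[1, 4, 5], [2], [3]] has shape [3, 1, 1].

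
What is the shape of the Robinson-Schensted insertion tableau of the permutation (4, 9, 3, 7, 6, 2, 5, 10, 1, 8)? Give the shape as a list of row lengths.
RSK row insertion gives P = [[1, 5, 8], [2, 6, 10], [3, 7], [4], [9]], which has shape [3, 3, 2, 1, 1].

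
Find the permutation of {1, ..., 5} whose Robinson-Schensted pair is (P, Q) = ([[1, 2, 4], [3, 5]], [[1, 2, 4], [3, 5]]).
1 3 2 5 4

Reverse the RSK construction: for i from n down to 1, find the cell of Q containing i, remove the entry at that cell from P, and reverse-bump it up through P; the value ejected from row 1 is w(i).

Step i=5: Q has 5 at row 2, column 2; remove 5 from row 2 of P and reverse-bump: 5 enters row 1 and ejects 4. So w(5) = 4. P is now [[1, 2, 5], [3]].
Step i=4: Q has 4 at row 1, column 3; remove that cell from P, ejecting 5. So w(4) = 5. P is now [[1, 2], [3]].
Step i=3: Q has 3 at row 2, column 1; remove 3 from row 2 of P and reverse-bump: 3 enters row 1 and ejects 2. So w(3) = 2. P is now [[1, 3]].
Step i=2: Q has 2 at row 1, column 2; remove that cell from P, ejecting 3. So w(2) = 3. P is now [[1]].
Step i=1: Q has 1 at row 1, column 1; remove that cell from P, ejecting 1. So w(1) = 1. P is now [].

So w = 1 3 2 5 4.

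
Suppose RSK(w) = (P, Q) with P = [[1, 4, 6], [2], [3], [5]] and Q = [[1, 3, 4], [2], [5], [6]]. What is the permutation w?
Reverse the RSK construction: for i from n down to 1, find the cell of Q containing i, remove the entry at that cell from P, and reverse-bump it up through P; the value ejected from row 1 is w(i).

Step i=6: Q has 6 at row 4, column 1; remove 5 from row 4 of P and reverse-bump: 5 enters row 3 and ejects 3; 3 enters row 2 and ejects 2; 2 enters row 1 and ejects 1. So w(6) = 1. P is now [[2, 4, 6], [3], [5]].
Step i=5: Q has 5 at row 3, column 1; remove 5 from row 3 of P and reverse-bump: 5 enters row 2 and ejects 3; 3 enters row 1 and ejects 2. So w(5) = 2. P is now [[3, 4, 6], [5]].
Step i=4: Q has 4 at row 1, column 3; remove that cell from P, ejecting 6. So w(4) = 6. P is now [[3, 4], [5]].
Step i=3: Q has 3 at row 1, column 2; remove that cell from P, ejecting 4. So w(3) = 4. P is now [[3], [5]].
Step i=2: Q has 2 at row 2, column 1; remove 5 from row 2 of P and reverse-bump: 5 enters row 1 and ejects 3. So w(2) = 3. P is now [[5]].
Step i=1: Q has 1 at row 1, column 1; remove that cell from P, ejecting 5. So w(1) = 5. P is now [].

So w = 5 3 4 6 2 1.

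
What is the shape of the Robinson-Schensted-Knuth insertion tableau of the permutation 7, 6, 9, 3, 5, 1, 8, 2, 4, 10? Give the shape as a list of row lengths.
[4, 3, 2, 1]

Row-insert each entry into an empty tableau.

After inserting 7: P = [[7]].
After inserting 6: P = [[6], [7]].
After inserting 9: P = [[6, 9], [7]].
After inserting 3: P = [[3, 9], [6], [7]].
After inserting 5: P = [[3, 5], [6, 9], [7]].
After inserting 1: P = [[1, 5], [3, 9], [6], [7]].
After inserting 8: P = [[1, 5, 8], [3, 9], [6], [7]].
After inserting 2: P = [[1, 2, 8], [3, 5], [6, 9], [7]].
After inserting 4: P = [[1, 2, 4], [3, 5, 8], [6, 9], [7]].
After inserting 10: P = [[1, 2, 4, 10], [3, 5, 8], [6, 9], [7]].

The final insertion tableau P = [[1, 2, 4, 10], [3, 5, 8], [6, 9], [7]] has shape [4, 3, 2, 1].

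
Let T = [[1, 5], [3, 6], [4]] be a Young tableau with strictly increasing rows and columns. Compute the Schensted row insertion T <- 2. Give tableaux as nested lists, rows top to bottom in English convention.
In row 1, 2 replaces 5 (the leftmost entry greater than 2); 5 is bumped to row 2. In row 2, 5 replaces 6 (the leftmost entry greater than 5); 6 is bumped to row 3. 6 is appended to row 3. The new tableau is [[1, 2], [3, 5], [4, 6]].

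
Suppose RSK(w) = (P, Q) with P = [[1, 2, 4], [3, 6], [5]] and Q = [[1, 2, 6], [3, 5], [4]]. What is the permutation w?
5 6 3 1 2 4

Reverse RSK: for i = n, n-1, ..., 1, locate i in Q, remove the corresponding corner cell from P, and reverse-bump its entry up through P; the value ejected from row 1 is w(i).

So w = 5 6 3 1 2 4.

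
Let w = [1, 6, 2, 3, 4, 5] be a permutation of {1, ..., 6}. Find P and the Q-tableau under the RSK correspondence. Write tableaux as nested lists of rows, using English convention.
P = [[1, 2, 3, 4, 5], [6]], Q = [[1, 2, 4, 5, 6], [3]]

Insert each entry of the permutation into P by Schensted row insertion, recording in Q the position of each new cell.

Insert 1: appended to row 1. P = [[1]], Q = [[1]].
Insert 6: appended to row 1. P = [[1, 6]], Q = [[1, 2]].
Insert 2: 2 bumps 6 from row 1; 6 starts row 2. P = [[1, 2], [6]], Q = [[1, 2], [3]].
Insert 3: appended to row 1. P = [[1, 2, 3], [6]], Q = [[1, 2, 4], [3]].
Insert 4: appended to row 1. P = [[1, 2, 3, 4], [6]], Q = [[1, 2, 4, 5], [3]].
Insert 5: appended to row 1. P = [[1, 2, 3, 4, 5], [6]], Q = [[1, 2, 4, 5, 6], [3]].

So P = [[1, 2, 3, 4, 5], [6]], Q = [[1, 2, 4, 5, 6], [3]].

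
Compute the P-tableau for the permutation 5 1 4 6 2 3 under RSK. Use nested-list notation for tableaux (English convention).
Insert 5: appended to row 1. P = [[5]].
Insert 1: 1 bumps 5 from row 1; 5 starts row 2. P = [[1], [5]].
Insert 4: appended to row 1. P = [[1, 4], [5]].
Insert 6: appended to row 1. P = [[1, 4, 6], [5]].
Insert 2: 2 bumps 4 from row 1; 4 bumps 5 from row 2; 5 starts row 3. P = [[1, 2, 6], [4], [5]].
Insert 3: 3 bumps 6 from row 1; 6 appends to row 2. P = [[1, 2, 3], [4, 6], [5]].

So P = [[1, 2, 3], [4, 6], [5]].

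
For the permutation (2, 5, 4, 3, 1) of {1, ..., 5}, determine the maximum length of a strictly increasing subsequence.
2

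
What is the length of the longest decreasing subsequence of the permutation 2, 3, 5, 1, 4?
2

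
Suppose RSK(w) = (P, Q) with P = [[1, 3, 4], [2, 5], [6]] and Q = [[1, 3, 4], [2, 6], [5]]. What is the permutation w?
6 2 3 5 1 4

Reverse the RSK construction: for i from n down to 1, find the cell of Q containing i, remove the entry at that cell from P, and reverse-bump it up through P; the value ejected from row 1 is w(i).

Step i=6: Q has 6 at row 2, column 2; remove 5 from row 2 of P and reverse-bump: 5 enters row 1 and ejects 4. So w(6) = 4. P is now [[1, 3, 5], [2], [6]].
Step i=5: Q has 5 at row 3, column 1; remove 6 from row 3 of P and reverse-bump: 6 enters row 2 and ejects 2; 2 enters row 1 and ejects 1. So w(5) = 1. P is now [[2, 3, 5], [6]].
Step i=4: Q has 4 at row 1, column 3; remove that cell from P, ejecting 5. So w(4) = 5. P is now [[2, 3], [6]].
Step i=3: Q has 3 at row 1, column 2; remove that cell from P, ejecting 3. So w(3) = 3. P is now [[2], [6]].
Step i=2: Q has 2 at row 2, column 1; remove 6 from row 2 of P and reverse-bump: 6 enters row 1 and ejects 2. So w(2) = 2. P is now [[6]].
Step i=1: Q has 1 at row 1, column 1; remove that cell from P, ejecting 6. So w(1) = 6. P is now [].

So w = 6 2 3 5 1 4.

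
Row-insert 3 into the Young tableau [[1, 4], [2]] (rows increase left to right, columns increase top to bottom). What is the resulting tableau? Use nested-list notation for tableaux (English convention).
In row 1, 3 replaces 4 (the leftmost entry greater than 3); 4 is bumped to row 2. 4 is appended to row 2. The new tableau is [[1, 3], [2, 4]].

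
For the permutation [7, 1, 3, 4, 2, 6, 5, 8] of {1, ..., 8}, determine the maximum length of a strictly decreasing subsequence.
3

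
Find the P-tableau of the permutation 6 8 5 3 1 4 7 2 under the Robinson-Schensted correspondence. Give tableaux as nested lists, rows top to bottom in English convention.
Insert 6: appended to row 1. P = [[6]].
Insert 8: appended to row 1. P = [[6, 8]].
Insert 5: 5 bumps 6 from row 1; 6 starts row 2. P = [[5, 8], [6]].
Insert 3: 3 bumps 5 from row 1; 5 bumps 6 from row 2; 6 starts row 3. P = [[3, 8], [5], [6]].
Insert 1: 1 bumps 3 from row 1; 3 bumps 5 from row 2; 5 bumps 6 from row 3; 6 starts row 4. P = [[1, 8], [3], [5], [6]].
Insert 4: 4 bumps 8 from row 1; 8 appends to row 2. P = [[1, 4], [3, 8], [5], [6]].
Insert 7: appended to row 1. P = [[1, 4, 7], [3, 8], [5], [6]].
Insert 2: 2 bumps 4 from row 1; 4 bumps 8 from row 2; 8 appends to row 3. P = [[1, 2, 7], [3, 4], [5, 8], [6]].

So P = [[1, 2, 7], [3, 4], [5, 8], [6]].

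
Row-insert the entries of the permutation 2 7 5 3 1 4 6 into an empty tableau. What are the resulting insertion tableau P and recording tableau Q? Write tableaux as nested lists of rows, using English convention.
P = [[1, 3, 4, 6], [2], [5], [7]], Q = [[1, 2, 6, 7], [3], [4], [5]]

Insert each entry of the permutation into P by Schensted row insertion, recording in Q the position of each new cell.

Insert 2: appended to row 1. P = [[2]].
Insert 7: appended to row 1. P = [[2, 7]].
Insert 5: 5 bumps 7 from row 1; 7 starts row 2. P = [[2, 5], [7]].
Insert 3: 3 bumps 5 from row 1; 5 bumps 7 from row 2; 7 starts row 3. P = [[2, 3], [5], [7]].
Insert 1: 1 bumps 2 from row 1; 2 bumps 5 from row 2; 5 bumps 7 from row 3; 7 starts row 4. P = [[1, 3], [2], [5], [7]].
Insert 4: appended to row 1. P = [[1, 3, 4], [2], [5], [7]].
Insert 6: appended to row 1. P = [[1, 3, 4, 6], [2], [5], [7]].

So P = [[1, 3, 4, 6], [2], [5], [7]], Q = [[1, 2, 6, 7], [3], [4], [5]].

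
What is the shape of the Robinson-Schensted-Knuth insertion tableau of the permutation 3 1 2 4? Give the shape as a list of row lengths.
Row-insert each entry into an empty tableau.

After inserting 3: P = [[3]].
After inserting 1: P = [[1], [3]].
After inserting 2: P = [[1, 2], [3]].
After inserting 4: P = [[1, 2, 4], [3]].

The final insertion tableau P = [[1, 2, 4], [3]] has shape [3, 1].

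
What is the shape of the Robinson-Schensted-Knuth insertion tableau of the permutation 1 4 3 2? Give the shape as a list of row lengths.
Row-insert each entry into an empty tableau.

After inserting 1: P = [[1]].
After inserting 4: P = [[1, 4]].
After inserting 3: P = [[1, 3], [4]].
After inserting 2: P = [[1, 2], [3], [4]].

The final insertion tableau P = [[1, 2], [3], [4]] has shape [2, 1, 1].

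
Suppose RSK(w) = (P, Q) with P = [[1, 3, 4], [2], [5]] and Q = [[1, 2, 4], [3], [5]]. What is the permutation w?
Reverse RSK: for i = n, n-1, ..., 1, locate i in Q, remove the corresponding corner cell from P, and reverse-bump its entry up through P; the value ejected from row 1 is w(i).

So w = 2 5 3 4 1.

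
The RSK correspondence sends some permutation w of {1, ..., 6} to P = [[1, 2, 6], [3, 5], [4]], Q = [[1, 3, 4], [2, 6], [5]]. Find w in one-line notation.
4 3 5 6 1 2

Reverse RSK: for i = n, n-1, ..., 1, locate i in Q, remove the corresponding corner cell from P, and reverse-bump its entry up through P; the value ejected from row 1 is w(i).

So w = 4 3 5 6 1 2.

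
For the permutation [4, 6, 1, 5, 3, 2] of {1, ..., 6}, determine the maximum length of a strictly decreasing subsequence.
4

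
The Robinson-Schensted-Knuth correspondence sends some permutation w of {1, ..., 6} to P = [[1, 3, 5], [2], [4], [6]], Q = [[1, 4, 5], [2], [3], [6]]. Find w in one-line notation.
Reverse RSK: for i = n, n-1, ..., 1, locate i in Q, remove the corresponding corner cell from P, and reverse-bump its entry up through P; the value ejected from row 1 is w(i).

So w = 6 4 2 3 5 1.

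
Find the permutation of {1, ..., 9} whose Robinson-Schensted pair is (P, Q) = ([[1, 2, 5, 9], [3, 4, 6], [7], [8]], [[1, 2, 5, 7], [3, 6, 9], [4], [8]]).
Reverse the RSK construction: for i from n down to 1, find the cell of Q containing i, remove the entry at that cell from P, and reverse-bump it up through P; the value ejected from row 1 is w(i).

Step i=9: Q has 9 at row 2, column 3; remove 6 from row 2 of P and reverse-bump: 6 enters row 1 and ejects 5. So w(9) = 5. P is now [[1, 2, 6, 9], [3, 4], [7], [8]].
Step i=8: Q has 8 at row 4, column 1; remove 8 from row 4 of P and reverse-bump: 8 enters row 3 and ejects 7; 7 enters row 2 and ejects 4; 4 enters row 1 and ejects 2. So w(8) = 2. P is now [[1, 4, 6, 9], [3, 7], [8]].
Step i=7: Q has 7 at row 1, column 4; remove that cell from P, ejecting 9. So w(7) = 9. P is now [[1, 4, 6], [3, 7], [8]].
Step i=6: Q has 6 at row 2, column 2; remove 7 from row 2 of P and reverse-bump: 7 enters row 1 and ejects 6. So w(6) = 6. P is now [[1, 4, 7], [3], [8]].
Step i=5: Q has 5 at row 1, column 3; remove that cell from P, ejecting 7. So w(5) = 7. P is now [[1, 4], [3], [8]].
Step i=4: Q has 4 at row 3, column 1; remove 8 from row 3 of P and reverse-bump: 8 enters row 2 and ejects 3; 3 enters row 1 and ejects 1. So w(4) = 1. P is now [[3, 4], [8]].
Step i=3: Q has 3 at row 2, column 1; remove 8 from row 2 of P and reverse-bump: 8 enters row 1 and ejects 4. So w(3) = 4. P is now [[3, 8]].
Step i=2: Q has 2 at row 1, column 2; remove that cell from P, ejecting 8. So w(2) = 8. P is now [[3]].
Step i=1: Q has 1 at row 1, column 1; remove that cell from P, ejecting 3. So w(1) = 3. P is now [].

So w = 3 8 4 1 7 6 9 2 5.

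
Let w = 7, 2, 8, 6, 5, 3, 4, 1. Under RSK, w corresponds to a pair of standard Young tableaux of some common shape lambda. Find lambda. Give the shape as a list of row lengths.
Row-insert each entry into an empty tableau.

After inserting 7: P = [[7]].
After inserting 2: P = [[2], [7]].
After inserting 8: P = [[2, 8], [7]].
After inserting 6: P = [[2, 6], [7, 8]].
After inserting 5: P = [[2, 5], [6, 8], [7]].
After inserting 3: P = [[2, 3], [5, 8], [6], [7]].
After inserting 4: P = [[2, 3, 4], [5, 8], [6], [7]].
After inserting 1: P = [[1, 3, 4], [2, 8], [5], [6], [7]].

The final insertion tableau P = [[1, 3, 4], [2, 8], [5], [6], [7]] has shape [3, 2, 1, 1, 1].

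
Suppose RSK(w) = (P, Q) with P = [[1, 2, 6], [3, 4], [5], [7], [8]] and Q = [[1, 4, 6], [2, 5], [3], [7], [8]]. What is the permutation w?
8 3 1 7 5 6 4 2

Reverse the RSK construction: for i from n down to 1, find the cell of Q containing i, remove the entry at that cell from P, and reverse-bump it up through P; the value ejected from row 1 is w(i).

Step i=8: Q has 8 at row 5, column 1; remove 8 from row 5 of P and reverse-bump: 8 enters row 4 and ejects 7; 7 enters row 3 and ejects 5; 5 enters row 2 and ejects 4; 4 enters row 1 and ejects 2. So w(8) = 2. P is now [[1, 4, 6], [3, 5], [7], [8]].
Step i=7: Q has 7 at row 4, column 1; remove 8 from row 4 of P and reverse-bump: 8 enters row 3 and ejects 7; 7 enters row 2 and ejects 5; 5 enters row 1 and ejects 4. So w(7) = 4. P is now [[1, 5, 6], [3, 7], [8]].
Step i=6: Q has 6 at row 1, column 3; remove that cell from P, ejecting 6. So w(6) = 6. P is now [[1, 5], [3, 7], [8]].
Step i=5: Q has 5 at row 2, column 2; remove 7 from row 2 of P and reverse-bump: 7 enters row 1 and ejects 5. So w(5) = 5. P is now [[1, 7], [3], [8]].
Step i=4: Q has 4 at row 1, column 2; remove that cell from P, ejecting 7. So w(4) = 7. P is now [[1], [3], [8]].
Step i=3: Q has 3 at row 3, column 1; remove 8 from row 3 of P and reverse-bump: 8 enters row 2 and ejects 3; 3 enters row 1 and ejects 1. So w(3) = 1. P is now [[3], [8]].
Step i=2: Q has 2 at row 2, column 1; remove 8 from row 2 of P and reverse-bump: 8 enters row 1 and ejects 3. So w(2) = 3. P is now [[8]].
Step i=1: Q has 1 at row 1, column 1; remove that cell from P, ejecting 8. So w(1) = 8. P is now [].

So w = 8 3 1 7 5 6 4 2.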